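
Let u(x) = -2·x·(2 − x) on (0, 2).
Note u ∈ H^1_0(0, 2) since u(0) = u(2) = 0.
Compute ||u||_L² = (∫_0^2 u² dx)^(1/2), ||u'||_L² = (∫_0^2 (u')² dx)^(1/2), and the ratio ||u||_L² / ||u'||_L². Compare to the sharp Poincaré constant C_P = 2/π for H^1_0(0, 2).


||u||_L² / ||u'||_L² = sqrt(10)/5 < C_P = 2/π.

u(x) = -2·x·(2 − x), so u'(x) = 4*x - 4.
u(x) = -2·x·(2 − x) vanishes at x = 0 and x = 2, so u ∈ H^1_0(0, 2). Differentiate via the product rule and integrate the resulting polynomials term by term.
  ∫_0^2 u² dx = ∫_0^2 (4*x^4 - 16*x^3 + 16*x^2) dx. Term by term:
    ∫_0^2 4*x^4 dx = 128/5;  ∫_0^2 -16*x^3 dx = -64;  ∫_0^2 16*x^2 dx = 128/3.
  Sum: 128/5 − 64 + 128/3 = 64/15.
  ∫_0^2 (u')² dx = ∫_0^2 (16*x^2 - 32*x + 16) dx. Term by term:
    ∫_0^2 16*x^2 dx = 128/3;  ∫_0^2 -32*x dx = -64;  ∫_0^2 16 dx = 32.
  Sum: 128/3 − 64 + 32 = 32/3.
∫_0^2 u² dx = 64/15, so ||u||_L² = 8*sqrt(15)/15.
∫_0^2 (u')² dx = 32/3, so ||u'||_L² = 4*sqrt(6)/3.
Ratio ||u||_L² / ||u'||_L² = sqrt(10)/5.
Sharp Poincaré constant on H^1_0(0, 2) is C_P = L/π = 2/π, achieved by sin(π/2·x).
A polynomial bump cannot attain the sharp Poincaré constant (only the first sine eigenfunction does), so the ratio is strictly less than C_P, consistent with ||u||_L² ≤ C_P ||u'||_L².


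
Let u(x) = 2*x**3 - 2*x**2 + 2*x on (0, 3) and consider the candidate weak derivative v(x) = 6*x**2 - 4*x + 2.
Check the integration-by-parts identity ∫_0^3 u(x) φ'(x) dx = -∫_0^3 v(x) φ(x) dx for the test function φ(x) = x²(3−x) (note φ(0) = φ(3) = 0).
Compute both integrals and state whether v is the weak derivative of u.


LHS = -1107/10, RHS = -1107/10. Yes, v = u' weakly.

u(x) = 2*x**3 - 2*x**2 + 2*x, classical derivative u'(x) = 6*x**2 - 4*x + 2.
φ(x) = x²(3−x), so φ'(x) = 3*x*(2 - x).
Note φ(0) = φ(3) = 0, so the boundary term u·φ vanishes.
LHS = ∫_0^3 u(x) φ'(x) dx = ∫_0^3 (-6*x^5 + 18*x^4 - 18*x^3 + 12*x^2) dx. Term by term:
  ∫_0^3 -6*x^5 dx = -729;  ∫_0^3 18*x^4 dx = 4374/5;  ∫_0^3 -18*x^3 dx = -729/2;
  ∫_0^3 12*x^2 dx = 108.
Sum: -729 + 4374/5 − 729/2 + 108 = -1107/10.
So LHS = -1107/10.
∫_0^3 v(x) φ(x) dx = ∫_0^3 (-6*x^5 + 22*x^4 - 14*x^3 + 6*x^2) dx. Term by term:
  ∫_0^3 -6*x^5 dx = -729;  ∫_0^3 22*x^4 dx = 5346/5;  ∫_0^3 -14*x^3 dx = -567/2;
  ∫_0^3 6*x^2 dx = 54.
Sum: -729 + 5346/5 − 567/2 + 54 = 1107/10.
So RHS = -∫_0^3 v(x) φ(x) dx = -1107/10.
LHS = RHS, so the identity holds for this test φ.
Moreover u is smooth here and v(x) = u'(x) = 6*x**2 - 4*x + 2 pointwise, so the identity holds for every test function. Hence v is the weak derivative of u.


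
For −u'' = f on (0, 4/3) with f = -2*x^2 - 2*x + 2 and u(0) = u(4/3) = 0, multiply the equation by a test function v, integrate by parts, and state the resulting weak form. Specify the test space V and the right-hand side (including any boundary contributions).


V = H^1_0(0, 4/3) (so v(0) = v(4/3) = 0); weak form: ∫_0^4/3 u'v' dx = ∫_0^4/3 (-2*x^2 - 2*x + 2) v dx for all v ∈ V.

Multiply both sides by a test function v and integrate from 0 to 4/3:
  ∫_0^4/3 −u''(x) v(x) dx = ∫_0^4/3 f(x) v(x) dx.
Integrate the LHS by parts once:
  ∫_0^4/3 −u'' v dx = −[u'(x) v(x)]_0^4/3 + ∫_0^4/3 u'(x) v'(x) dx.
Thus ∫_0^4/3 u'(x) v'(x) dx = ∫_0^4/3 f(x) v(x) dx + [u'(x) v(x)]_0^4/3.
Choose V so that boundary terms are either known or forced to vanish.
u is Dirichlet: u(0) = u(4/3) = 0. Let V = H^1_0(0, 4/3); then v(0) = v(4/3) = 0, and [u' v]_0^4/3 = 0.
Weak formulation: find u (satisfying any essential BC) such that ∫_0^4/3 u'(x) v'(x) dx = ∫_0^4/3 f v dx for all v ∈ V.
Substituting f(x) = -2*x^2 - 2*x + 2, the right-hand side is ∫_0^4/3 (-2*x^2 - 2*x + 2) v dx.


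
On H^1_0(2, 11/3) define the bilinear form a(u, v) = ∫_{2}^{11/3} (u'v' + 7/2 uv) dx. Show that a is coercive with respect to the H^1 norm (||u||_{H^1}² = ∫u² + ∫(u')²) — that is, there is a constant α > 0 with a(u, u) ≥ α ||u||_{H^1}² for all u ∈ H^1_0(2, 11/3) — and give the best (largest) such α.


α = 1

Coercivity of a(·,·) on H^1_0(2, 11/3) means a(u, u) ≥ α ||u||_{H^1}² for every u ∈ H^1_0.
The interval has length L = 5/3, and Poincaré/coercivity depend only on L. Here a(u, u) = ∫(u')² + (7/2)·∫u².
Here c = 7/2 ≥ 1, so a(u,u) = ∫(u')² + c∫u² ≥ ∫(u')² + ∫u² = ||u||_{H^1}², i.e. α = 1 works. No larger α is possible: a(u,u) ≥ α||u||_{H^1}² means (1−α)∫(u')² ≥ (α−c)∫u², and for the modes u_n = sin(nπ(x−x₀)/L) (x₀ the left endpoint) one has ∫u_n²/∫(u_n')² = (L/(nπ))² → 0, so a(u_n,u_n)/||u_n||_{H^1}² → 1. Hence the optimal constant is α = 1.
Therefore α = 1.


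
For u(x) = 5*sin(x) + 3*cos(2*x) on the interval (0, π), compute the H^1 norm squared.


||u||_{H^1(0,π)}^2 = -100 + 95*π/2

u'(x) = -6*sin(2*x) + 5*cos(x).
Expand u² and (u')² and integrate term by term on (0, π), using: for integers n ≥ 1, ∫_0^π sin²(nx) dx = ∫_0^π cos²(nx) dx = π/2; for n ≠ n', ∫_0^π sin(nx)sin(n'x) dx = ∫_0^π cos(nx)cos(n'x) dx = 0; and by product-to-sum, ∫_0^π sin(nx)cos(n'x) dx = ½∫_0^π [sin((n+n')x) + sin((n−n')x)] dx, which is 0 when n+n' is even and 2n/(n²−n'²) when n+n' is odd (it need not vanish on (0, π)).
  u² squared terms: (3)²·∫cos(2x)² dx = 9·π/2 = 9*π/2;  (5)²·∫sin(x)² dx = 25·π/2 = 25*π/2.
  u² cross terms: 2·(3)·(5)·∫cos(2x)·sin(x) dx = 30·(-2/3) = -20.
  So ∫_0^π u² dx = 9*π/2 + 25*π/2 − 20 = -20 + 17*π.
  (u')² squared terms: (-6)²·∫sin(2x)² dx = 36·π/2 = 18*π;  (5)²·∫cos(x)² dx = 25·π/2 = 25*π/2.
  (u')² cross terms: 2·(-6)·(5)·∫sin(2x)·cos(x) dx = -60·(4/3) = -80.
  So ∫_0^π (u')² dx = 18*π + 25*π/2 − 80 = -80 + 61*π/2.
||u||_{H^1}^2 = (-20 + 17*π) + (-80 + 61*π/2) = -100 + 95*π/2.


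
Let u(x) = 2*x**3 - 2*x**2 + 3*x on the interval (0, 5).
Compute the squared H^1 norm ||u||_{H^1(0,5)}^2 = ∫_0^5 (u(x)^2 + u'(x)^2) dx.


||u||_{H^1}^2 = 1033645/21

The H^1 norm (squared) on an interval (0, L) is
  ||u||_{H^1}^2 = ∫_0^L u(x)^2 dx + ∫_0^L u'(x)^2 dx.
Compute u'(x) = 6*x**2 - 4*x + 3.
Then u(x)^2 = 4*x**6 - 8*x**5 + 16*x**4 - 12*x**3 + 9*x**2 and u'(x)^2 = 36*x**4 - 48*x**3 + 52*x**2 - 24*x + 9.
Integrate each monomial from 0 to 5 using ∫_0^5 c·x^n dx = c·5^(n+1)/(n+1):
  ∫_0^5 u(x)^2 dx = ∫_0^5 (4*x^6 - 8*x^5 + 16*x^4 - 12*x^3 + 9*x^2) dx. Term by term:
    ∫_0^5 4*x^6 dx = 312500/7;  ∫_0^5 -8*x^5 dx = -62500/3;  ∫_0^5 16*x^4 dx = 10000;
    ∫_0^5 -12*x^3 dx = -1875;  ∫_0^5 9*x^2 dx = 375.
  Sum: 312500/7 − 62500/3 + 10000 − 1875 + 375 = 678500/21.
  ∫_0^5 u'(x)^2 dx = ∫_0^5 (36*x^4 - 48*x^3 + 52*x^2 - 24*x + 9) dx. Term by term:
    ∫_0^5 36*x^4 dx = 22500;  ∫_0^5 -48*x^3 dx = -7500;  ∫_0^5 52*x^2 dx = 6500/3;
    ∫_0^5 -24*x dx = -300;  ∫_0^5 9 dx = 45.
  Sum: 22500 − 7500 + 6500/3 − 300 + 45 = 50735/3.
Adding: ||u||_{H^1}^2 = 678500/21 + 50735/3 = 1033645/21.


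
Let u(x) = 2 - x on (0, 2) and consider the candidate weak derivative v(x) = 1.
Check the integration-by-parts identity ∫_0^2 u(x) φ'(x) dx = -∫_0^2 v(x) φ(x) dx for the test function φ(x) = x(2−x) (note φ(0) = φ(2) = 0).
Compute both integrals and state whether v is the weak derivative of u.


LHS = 4/3, RHS = -4/3. No, v is not the weak derivative of u.

u(x) = 2 - x, classical derivative u'(x) = -1.
φ(x) = x(2−x), so φ'(x) = 2 - 2*x.
Note φ(0) = φ(2) = 0, so the boundary term u·φ vanishes.
LHS = ∫_0^2 u(x) φ'(x) dx = ∫_0^2 (2*x^2 - 6*x + 4) dx. Term by term:
  ∫_0^2 2*x^2 dx = 16/3;  ∫_0^2 -6*x dx = -12;  ∫_0^2 4 dx = 8.
Sum: 16/3 − 12 + 8 = 4/3.
So LHS = 4/3.
∫_0^2 v(x) φ(x) dx = ∫_0^2 (-x^2 + 2*x) dx. Term by term:
  ∫_0^2 -x^2 dx = -8/3;  ∫_0^2 2*x dx = 4.
Sum: -8/3 + 4 = 4/3.
So RHS = -∫_0^2 v(x) φ(x) dx = -4/3.
LHS − RHS = 8/3 ≠ 0, so the identity fails.
(For a valid weak derivative the identity must hold for EVERY test function, in particular this one. The failure shows v is NOT the weak derivative of u.)
Correct weak derivative would be u'(x) = -1.


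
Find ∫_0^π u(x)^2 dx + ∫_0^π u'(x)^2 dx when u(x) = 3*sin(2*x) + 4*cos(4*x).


||u||_{H^1(0,π)}^2 = 317*π/2

u'(x) = -16*sin(4*x) + 6*cos(2*x).
Expand u² and (u')² and integrate term by term on (0, π), using: for integers n ≥ 1, ∫_0^π sin²(nx) dx = ∫_0^π cos²(nx) dx = π/2; for n ≠ n', ∫_0^π sin(nx)sin(n'x) dx = ∫_0^π cos(nx)cos(n'x) dx = 0; and by product-to-sum, ∫_0^π sin(nx)cos(n'x) dx = ½∫_0^π [sin((n+n')x) + sin((n−n')x)] dx, which is 0 when n+n' is even and 2n/(n²−n'²) when n+n' is odd (it need not vanish on (0, π)).
  u² squared terms: (3)²·∫sin(2x)² dx = 9·π/2 = 9*π/2;  (4)²·∫cos(4x)² dx = 16·π/2 = 8*π.
  u² cross terms: 2·(3)·(4)·∫sin(2x)·cos(4x) dx = 24·(0) = 0.
  So ∫_0^π u² dx = 9*π/2 + 8*π + 0 = 25*π/2.
  (u')² squared terms: (-16)²·∫sin(4x)² dx = 256·π/2 = 128*π;  (6)²·∫cos(2x)² dx = 36·π/2 = 18*π.
  (u')² cross terms: 2·(-16)·(6)·∫sin(4x)·cos(2x) dx = -192·(0) = 0.
  So ∫_0^π (u')² dx = 128*π + 18*π + 0 = 146*π.
||u||_{H^1}^2 = (25*π/2) + (146*π) = 317*π/2.


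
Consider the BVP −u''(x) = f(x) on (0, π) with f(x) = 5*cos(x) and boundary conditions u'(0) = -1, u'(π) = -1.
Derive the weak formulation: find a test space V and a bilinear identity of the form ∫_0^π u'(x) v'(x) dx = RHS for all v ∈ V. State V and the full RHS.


V = H^1(0, π) (v unrestricted at boundary; u is determined up to an additive constant); weak form: ∫_0^π u'v' dx = ∫_0^π (5*cos(x)) v dx − v(π) + v(0) for all v ∈ V.

Multiply both sides by a test function v and integrate from 0 to π:
  ∫_0^π −u''(x) v(x) dx = ∫_0^π f(x) v(x) dx.
Integrate the LHS by parts once:
  ∫_0^π −u'' v dx = −[u'(x) v(x)]_0^π + ∫_0^π u'(x) v'(x) dx.
Thus ∫_0^π u'(x) v'(x) dx = ∫_0^π f(x) v(x) dx + [u'(x) v(x)]_0^π.
Choose V so that boundary terms are either known or forced to vanish.
u has inhomogeneous Neumann u'(0) = -1, u'(π) = -1. [u' v]_0^π = (-1)·v(π) − (-1)·v(0) = − v(π) + v(0). Take V = H^1(0, π); boundary term becomes part of RHS.
Weak formulation: find u (satisfying any essential BC) such that ∫_0^π u'(x) v'(x) dx = ∫_0^π f v dx − v(π) + v(0) for all v ∈ V (Neumann data are natural BCs: they enter the RHS as boundary terms).
Substituting f(x) = 5*cos(x), the right-hand side is ∫_0^π (5*cos(x)) v dx − v(π) + v(0).
Compatibility check (pure Neumann): taking v ≡ 1 ∈ V gives 0 = ∫_0^π f dx + (-1) − (-1), i.e. ∫_0^π f dx must equal u'(0) − u'(π) = 0. Indeed ∫_0^π (5*cos(x)) dx = 0, so the data are compatible. The solution is then unique only up to an additive constant (fix it e.g. by requiring ∫_0^π u dx = 0).


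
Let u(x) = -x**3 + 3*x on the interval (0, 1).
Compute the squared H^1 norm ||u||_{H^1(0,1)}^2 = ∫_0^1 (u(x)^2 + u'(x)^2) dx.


||u||_{H^1}^2 = 236/35

The H^1 norm (squared) on an interval (0, L) is
  ||u||_{H^1}^2 = ∫_0^L u(x)^2 dx + ∫_0^L u'(x)^2 dx.
Compute u'(x) = 3 - 3*x**2.
Then u(x)^2 = x**6 - 6*x**4 + 9*x**2 and u'(x)^2 = 9*x**4 - 18*x**2 + 9.
Integrate each monomial from 0 to 1 using ∫_0^1 c·x^n dx = c·1^(n+1)/(n+1):
  ∫_0^1 u(x)^2 dx = ∫_0^1 (x^6 - 6*x^4 + 9*x^2) dx. Term by term:
    ∫_0^1 x^6 dx = 1/7;  ∫_0^1 -6*x^4 dx = -6/5;  ∫_0^1 9*x^2 dx = 3.
  Sum: 1/7 − 6/5 + 3 = 68/35.
  ∫_0^1 u'(x)^2 dx = ∫_0^1 (9*x^4 - 18*x^2 + 9) dx. Term by term:
    ∫_0^1 9*x^4 dx = 9/5;  ∫_0^1 -18*x^2 dx = -6;  ∫_0^1 9 dx = 9.
  Sum: 9/5 − 6 + 9 = 24/5.
Adding: ||u||_{H^1}^2 = 68/35 + 24/5 = 236/35.


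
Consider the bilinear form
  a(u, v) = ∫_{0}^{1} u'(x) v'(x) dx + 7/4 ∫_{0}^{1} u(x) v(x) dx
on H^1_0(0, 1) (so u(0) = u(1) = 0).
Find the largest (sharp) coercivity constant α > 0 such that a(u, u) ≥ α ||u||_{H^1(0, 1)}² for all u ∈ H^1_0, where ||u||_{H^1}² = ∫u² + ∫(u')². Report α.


α = 1

Coercivity of a(·,·) on H^1_0(0, 1) means a(u, u) ≥ α ||u||_{H^1}² for every u ∈ H^1_0.
The interval has length L = 1, and Poincaré/coercivity depend only on L. Here a(u, u) = ∫(u')² + (7/4)·∫u².
Here c = 7/4 ≥ 1, so a(u,u) = ∫(u')² + c∫u² ≥ ∫(u')² + ∫u² = ||u||_{H^1}², i.e. α = 1 works. No larger α is possible: a(u,u) ≥ α||u||_{H^1}² means (1−α)∫(u')² ≥ (α−c)∫u², and for the modes u_n = sin(nπ(x−x₀)/L) (x₀ the left endpoint) one has ∫u_n²/∫(u_n')² = (L/(nπ))² → 0, so a(u_n,u_n)/||u_n||_{H^1}² → 1. Hence the optimal constant is α = 1.
Therefore α = 1.


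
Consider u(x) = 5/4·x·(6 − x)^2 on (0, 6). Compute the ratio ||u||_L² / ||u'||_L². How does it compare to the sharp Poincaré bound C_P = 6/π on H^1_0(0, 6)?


||u||_L² / ||u'||_L² = 3*sqrt(14)/7 < C_P = 6/π.

u(x) = 5/4·x·(6 − x)^2, so u'(x) = 15*(x - 6)*(x - 2)/4.
u(x) = 5/4·x·(6 − x)^2 vanishes at x = 0 and x = 6, so u ∈ H^1_0(0, 6). Differentiate via the product rule and integrate the resulting polynomials term by term.
  ∫_0^6 u² dx = ∫_0^6 (25*x^6/16 - 75*x^5/2 + 675*x^4/2 - 1350*x^3 + 2025*x^2) dx. Term by term:
    ∫_0^6 25*x^6/16 dx = 437400/7;  ∫_0^6 -75*x^5/2 dx = -291600;  ∫_0^6 675*x^4/2 dx = 524880;
    ∫_0^6 -1350*x^3 dx = -437400;  ∫_0^6 2025*x^2 dx = 145800.
  Sum: 437400/7 − 291600 + 524880 − 437400 + 145800 = 29160/7.
  ∫_0^6 (u')² dx = ∫_0^6 (225*x^4/16 - 225*x^3 + 2475*x^2/2 - 2700*x + 2025) dx. Term by term:
    ∫_0^6 225*x^4/16 dx = 21870;  ∫_0^6 -225*x^3 dx = -72900;  ∫_0^6 2475*x^2/2 dx = 89100;
    ∫_0^6 -2700*x dx = -48600;  ∫_0^6 2025 dx = 12150.
  Sum: 21870 − 72900 + 89100 − 48600 + 12150 = 1620.
∫_0^6 u² dx = 29160/7, so ||u||_L² = 54*sqrt(70)/7.
∫_0^6 (u')² dx = 1620, so ||u'||_L² = 18*sqrt(5).
Ratio ||u||_L² / ||u'||_L² = 3*sqrt(14)/7.
Sharp Poincaré constant on H^1_0(0, 6) is C_P = L/π = 6/π, achieved by sin(π/6·x).
A polynomial bump cannot attain the sharp Poincaré constant (only the first sine eigenfunction does), so the ratio is strictly less than C_P, consistent with ||u||_L² ≤ C_P ||u'||_L².


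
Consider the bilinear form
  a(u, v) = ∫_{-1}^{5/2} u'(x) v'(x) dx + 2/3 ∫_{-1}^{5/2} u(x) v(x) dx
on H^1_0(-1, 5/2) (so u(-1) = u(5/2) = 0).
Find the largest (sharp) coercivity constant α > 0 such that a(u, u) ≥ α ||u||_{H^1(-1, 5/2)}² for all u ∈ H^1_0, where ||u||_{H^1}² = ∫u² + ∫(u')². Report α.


α = 2*(49 + 6*π^2)/(3*(4*π^2 + 49))

Coercivity of a(·,·) on H^1_0(-1, 5/2) means a(u, u) ≥ α ||u||_{H^1}² for every u ∈ H^1_0.
The interval has length L = 7/2, and Poincaré/coercivity depend only on L. Here a(u, u) = ∫(u')² + (2/3)·∫u².
Here 0 < c = 2/3 < 1. The condition a(u,u) ≥ α||u||_{H^1}² reads (1−α)∫(u')² ≥ (α−c)∫u². Any admissible α is ≤ 1 (rapidly oscillating u have ∫u²/∫(u')² → 0), and α = 1 would force 0 ≥ (1−c)∫u², impossible since c < 1; so 1−α > 0. By the sharp Poincaré inequality on H^1_0 of an interval of length L, ∫(u')² ≥ (π/L)²∫u² with equality for the first sine mode sin(π(x−x₀)/L) (x₀ the left endpoint), so the inequality holds for all u iff (1−α)(π/L)² ≥ α − c, i.e. α ≤ ((π/L)² + c)/((π/L)² + 1) = (1 + c(L/π)²)/(1 + (L/π)²). With (π/L)² = 4*π^2/49 and c = 2/3, the largest admissible constant is α = ((π/L)² + c)/((π/L)² + 1).
Simplifying, α = 2*(49 + 6*π^2)/(3*(4*π^2 + 49)).


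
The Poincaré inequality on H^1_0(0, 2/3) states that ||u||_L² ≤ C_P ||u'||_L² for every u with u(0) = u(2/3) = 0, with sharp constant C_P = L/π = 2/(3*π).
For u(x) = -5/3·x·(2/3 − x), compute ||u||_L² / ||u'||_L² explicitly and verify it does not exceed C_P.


||u||_L² / ||u'||_L² = sqrt(10)/15 < C_P = 2/(3*π).

u(x) = -5/3·x·(2/3 − x), so u'(x) = 10*x/3 - 10/9.
u(x) = -5/3·x·(2/3 − x) vanishes at x = 0 and x = 2/3, so u ∈ H^1_0(0, 2/3). Differentiate via the product rule and integrate the resulting polynomials term by term.
  ∫_0^2/3 u² dx = ∫_0^2/3 (25*x^4/9 - 100*x^3/27 + 100*x^2/81) dx. Term by term:
    ∫_0^2/3 25*x^4/9 dx = 160/2187;  ∫_0^2/3 -100*x^3/27 dx = -400/2187;  ∫_0^2/3 100*x^2/81 dx = 800/6561.
  Sum: 160/2187 − 400/2187 + 800/6561 = 80/6561.
  ∫_0^2/3 (u')² dx = ∫_0^2/3 (100*x^2/9 - 200*x/27 + 100/81) dx. Term by term:
    ∫_0^2/3 100*x^2/9 dx = 800/729;  ∫_0^2/3 -200*x/27 dx = -400/243;  ∫_0^2/3 100/81 dx = 200/243.
  Sum: 800/729 − 400/243 + 200/243 = 200/729.
∫_0^2/3 u² dx = 80/6561, so ||u||_L² = 4*sqrt(5)/81.
∫_0^2/3 (u')² dx = 200/729, so ||u'||_L² = 10*sqrt(2)/27.
Ratio ||u||_L² / ||u'||_L² = sqrt(10)/15.
Sharp Poincaré constant on H^1_0(0, 2/3) is C_P = L/π = 2/(3*π), achieved by sin(3*π/2·x).
A polynomial bump cannot attain the sharp Poincaré constant (only the first sine eigenfunction does), so the ratio is strictly less than C_P, consistent with ||u||_L² ≤ C_P ||u'||_L².


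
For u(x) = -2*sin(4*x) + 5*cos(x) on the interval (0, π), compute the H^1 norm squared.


||u||_{H^1(0,π)}^2 = -64/3 + 59*π

u'(x) = -5*sin(x) - 8*cos(4*x).
Expand u² and (u')² and integrate term by term on (0, π), using: for integers n ≥ 1, ∫_0^π sin²(nx) dx = ∫_0^π cos²(nx) dx = π/2; for n ≠ n', ∫_0^π sin(nx)sin(n'x) dx = ∫_0^π cos(nx)cos(n'x) dx = 0; and by product-to-sum, ∫_0^π sin(nx)cos(n'x) dx = ½∫_0^π [sin((n+n')x) + sin((n−n')x)] dx, which is 0 when n+n' is even and 2n/(n²−n'²) when n+n' is odd (it need not vanish on (0, π)).
  u² squared terms: (-2)²·∫sin(4x)² dx = 4·π/2 = 2*π;  (5)²·∫cos(x)² dx = 25·π/2 = 25*π/2.
  u² cross terms: 2·(-2)·(5)·∫sin(4x)·cos(x) dx = -20·(8/15) = -32/3.
  So ∫_0^π u² dx = 2*π + 25*π/2 − 32/3 = -32/3 + 29*π/2.
  (u')² squared terms: (-8)²·∫cos(4x)² dx = 64·π/2 = 32*π;  (-5)²·∫sin(x)² dx = 25·π/2 = 25*π/2.
  (u')² cross terms: 2·(-8)·(-5)·∫cos(4x)·sin(x) dx = 80·(-2/15) = -32/3.
  So ∫_0^π (u')² dx = 32*π + 25*π/2 − 32/3 = -32/3 + 89*π/2.
||u||_{H^1}^2 = (-32/3 + 29*π/2) + (-32/3 + 89*π/2) = -64/3 + 59*π.


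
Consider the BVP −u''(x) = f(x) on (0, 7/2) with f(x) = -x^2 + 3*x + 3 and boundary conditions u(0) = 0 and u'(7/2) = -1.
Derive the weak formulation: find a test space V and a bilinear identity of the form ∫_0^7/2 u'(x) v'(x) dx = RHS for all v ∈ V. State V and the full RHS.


V = {v ∈ H^1(0, 7/2) : v(0) = 0} (test functions vanish at x = 0 where u is specified); weak form: ∫_0^7/2 u'v' dx = ∫_0^7/2 (-x^2 + 3*x + 3) v dx − v(7/2) for all v ∈ V.

Multiply both sides by a test function v and integrate from 0 to 7/2:
  ∫_0^7/2 −u''(x) v(x) dx = ∫_0^7/2 f(x) v(x) dx.
Integrate the LHS by parts once:
  ∫_0^7/2 −u'' v dx = −[u'(x) v(x)]_0^7/2 + ∫_0^7/2 u'(x) v'(x) dx.
Thus ∫_0^7/2 u'(x) v'(x) dx = ∫_0^7/2 f(x) v(x) dx + [u'(x) v(x)]_0^7/2.
Choose V so that boundary terms are either known or forced to vanish.
Mixed BC: u(0) = 0 (Dirichlet) and u'(7/2) = -1 (Neumann). Define V = {v ∈ H^1(0, 7/2) : v(0) = 0}. Then [u' v]_0^7/2 = u'(7/2)·v(7/2) − u'(0)·0 = − v(7/2).
Weak formulation: find u (satisfying any essential BC) such that ∫_0^7/2 u'(x) v'(x) dx = ∫_0^7/2 f v dx − v(7/2) for all v ∈ V (Dirichlet at 0 absorbed into V; Neumann datum at x = 7/2 contributes the boundary term).
Substituting f(x) = -x^2 + 3*x + 3, the right-hand side is ∫_0^7/2 (-x^2 + 3*x + 3) v dx − v(7/2).


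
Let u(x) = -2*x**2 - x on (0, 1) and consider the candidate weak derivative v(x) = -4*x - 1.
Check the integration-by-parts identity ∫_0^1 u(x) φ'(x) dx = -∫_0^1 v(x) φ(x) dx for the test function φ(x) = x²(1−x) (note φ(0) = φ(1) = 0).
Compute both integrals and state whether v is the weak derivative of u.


LHS = 17/60, RHS = 17/60. Yes, v = u' weakly.

u(x) = -2*x**2 - x, classical derivative u'(x) = -4*x - 1.
φ(x) = x²(1−x), so φ'(x) = x*(2 - 3*x).
Note φ(0) = φ(1) = 0, so the boundary term u·φ vanishes.
LHS = ∫_0^1 u(x) φ'(x) dx = ∫_0^1 (6*x^4 - x^3 - 2*x^2) dx. Term by term:
  ∫_0^1 6*x^4 dx = 6/5;  ∫_0^1 -x^3 dx = -1/4;  ∫_0^1 -2*x^2 dx = -2/3.
Sum: 6/5 − 1/4 − 2/3 = 17/60.
So LHS = 17/60.
∫_0^1 v(x) φ(x) dx = ∫_0^1 (4*x^4 - 3*x^3 - x^2) dx. Term by term:
  ∫_0^1 4*x^4 dx = 4/5;  ∫_0^1 -3*x^3 dx = -3/4;  ∫_0^1 -x^2 dx = -1/3.
Sum: 4/5 − 3/4 − 1/3 = -17/60.
So RHS = -∫_0^1 v(x) φ(x) dx = 17/60.
LHS = RHS, so the identity holds for this test φ.
Moreover u is smooth here and v(x) = u'(x) = -4*x - 1 pointwise, so the identity holds for every test function. Hence v is the weak derivative of u.


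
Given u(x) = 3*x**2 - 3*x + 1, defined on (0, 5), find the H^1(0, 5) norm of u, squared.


||u||_{H^1}^2 = 8925/2

The H^1 norm (squared) on an interval (0, L) is
  ||u||_{H^1}^2 = ∫_0^L u(x)^2 dx + ∫_0^L u'(x)^2 dx.
Compute u'(x) = 6*x - 3.
Then u(x)^2 = 9*x**4 - 18*x**3 + 15*x**2 - 6*x + 1 and u'(x)^2 = 36*x**2 - 36*x + 9.
Integrate each monomial from 0 to 5 using ∫_0^5 c·x^n dx = c·5^(n+1)/(n+1):
  ∫_0^5 u(x)^2 dx = ∫_0^5 (9*x^4 - 18*x^3 + 15*x^2 - 6*x + 1) dx. Term by term:
    ∫_0^5 9*x^4 dx = 5625;  ∫_0^5 -18*x^3 dx = -5625/2;  ∫_0^5 15*x^2 dx = 625;
    ∫_0^5 -6*x dx = -75;  ∫_0^5 1 dx = 5.
  Sum: 5625 − 5625/2 + 625 − 75 + 5 = 6735/2.
  ∫_0^5 u'(x)^2 dx = ∫_0^5 (36*x^2 - 36*x + 9) dx. Term by term:
    ∫_0^5 36*x^2 dx = 1500;  ∫_0^5 -36*x dx = -450;  ∫_0^5 9 dx = 45.
  Sum: 1500 − 450 + 45 = 1095.
Adding: ||u||_{H^1}^2 = 6735/2 + 1095 = 8925/2.


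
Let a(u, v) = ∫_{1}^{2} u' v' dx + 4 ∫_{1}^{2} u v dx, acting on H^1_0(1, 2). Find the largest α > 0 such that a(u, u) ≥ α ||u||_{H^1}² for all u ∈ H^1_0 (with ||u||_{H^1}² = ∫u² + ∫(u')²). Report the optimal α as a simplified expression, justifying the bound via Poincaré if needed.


α = 1

Coercivity of a(·,·) on H^1_0(1, 2) means a(u, u) ≥ α ||u||_{H^1}² for every u ∈ H^1_0.
The interval has length L = 1, and Poincaré/coercivity depend only on L. Here a(u, u) = ∫(u')² + (4)·∫u².
Here c = 4 ≥ 1, so a(u,u) = ∫(u')² + c∫u² ≥ ∫(u')² + ∫u² = ||u||_{H^1}², i.e. α = 1 works. No larger α is possible: a(u,u) ≥ α||u||_{H^1}² means (1−α)∫(u')² ≥ (α−c)∫u², and for the modes u_n = sin(nπ(x−x₀)/L) (x₀ the left endpoint) one has ∫u_n²/∫(u_n')² = (L/(nπ))² → 0, so a(u_n,u_n)/||u_n||_{H^1}² → 1. Hence the optimal constant is α = 1.
Therefore α = 1.


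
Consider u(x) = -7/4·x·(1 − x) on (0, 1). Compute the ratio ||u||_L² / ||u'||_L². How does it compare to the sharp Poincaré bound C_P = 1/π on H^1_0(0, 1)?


||u||_L² / ||u'||_L² = sqrt(10)/10 < C_P = 1/π.

u(x) = -7/4·x·(1 − x), so u'(x) = 7*x/2 - 7/4.
u(x) = -7/4·x·(1 − x) vanishes at x = 0 and x = 1, so u ∈ H^1_0(0, 1). Differentiate via the product rule and integrate the resulting polynomials term by term.
  ∫_0^1 u² dx = ∫_0^1 (49*x^4/16 - 49*x^3/8 + 49*x^2/16) dx. Term by term:
    ∫_0^1 49*x^4/16 dx = 49/80;  ∫_0^1 -49*x^3/8 dx = -49/32;  ∫_0^1 49*x^2/16 dx = 49/48.
  Sum: 49/80 − 49/32 + 49/48 = 49/480.
  ∫_0^1 (u')² dx = ∫_0^1 (49*x^2/4 - 49*x/4 + 49/16) dx. Term by term:
    ∫_0^1 49*x^2/4 dx = 49/12;  ∫_0^1 -49*x/4 dx = -49/8;  ∫_0^1 49/16 dx = 49/16.
  Sum: 49/12 − 49/8 + 49/16 = 49/48.
∫_0^1 u² dx = 49/480, so ||u||_L² = 7*sqrt(30)/120.
∫_0^1 (u')² dx = 49/48, so ||u'||_L² = 7*sqrt(3)/12.
Ratio ||u||_L² / ||u'||_L² = sqrt(10)/10.
Sharp Poincaré constant on H^1_0(0, 1) is C_P = L/π = 1/π, achieved by sin(π·x).
A polynomial bump cannot attain the sharp Poincaré constant (only the first sine eigenfunction does), so the ratio is strictly less than C_P, consistent with ||u||_L² ≤ C_P ||u'||_L².


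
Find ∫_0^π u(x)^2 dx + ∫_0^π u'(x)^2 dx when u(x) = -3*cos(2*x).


||u||_{H^1(0,π)}^2 = 45*π/2

u'(x) = 6*sin(2*x).
Expand u² and (u')² and integrate term by term on (0, π), using: for integers n ≥ 1, ∫_0^π sin²(nx) dx = ∫_0^π cos²(nx) dx = π/2; for n ≠ n', ∫_0^π sin(nx)sin(n'x) dx = ∫_0^π cos(nx)cos(n'x) dx = 0; and by product-to-sum, ∫_0^π sin(nx)cos(n'x) dx = ½∫_0^π [sin((n+n')x) + sin((n−n')x)] dx, which is 0 when n+n' is even and 2n/(n²−n'²) when n+n' is odd (it need not vanish on (0, π)).
  u² squared terms: (-3)²·∫cos(2x)² dx = 9·π/2 = 9*π/2.
  So ∫_0^π u² dx = 9*π/2.
  (u')² squared terms: (6)²·∫sin(2x)² dx = 36·π/2 = 18*π.
  So ∫_0^π (u')² dx = 18*π.
||u||_{H^1}^2 = (9*π/2) + (18*π) = 45*π/2.


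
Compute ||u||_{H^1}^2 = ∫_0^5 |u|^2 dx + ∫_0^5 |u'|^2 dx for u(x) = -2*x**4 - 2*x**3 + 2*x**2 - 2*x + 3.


||u||_{H^1}^2 = 135906545/63

The H^1 norm (squared) on an interval (0, L) is
  ||u||_{H^1}^2 = ∫_0^L u(x)^2 dx + ∫_0^L u'(x)^2 dx.
Compute u'(x) = -8*x**3 - 6*x**2 + 4*x - 2.
Then u(x)^2 = 4*x**8 + 8*x**7 - 4*x**6 - 20*x**3 + 16*x**2 - 12*x + 9 and u'(x)^2 = 64*x**6 + 96*x**5 - 28*x**4 - 16*x**3 + 40*x**2 - 16*x + 4.
Integrate each monomial from 0 to 5 using ∫_0^5 c·x^n dx = c·5^(n+1)/(n+1):
  ∫_0^5 u(x)^2 dx = ∫_0^5 (4*x^8 + 8*x^7 - 4*x^6 - 20*x^3 + 16*x^2 - 12*x + 9) dx. Term by term:
    ∫_0^5 4*x^8 dx = 7812500/9;  ∫_0^5 8*x^7 dx = 390625;  ∫_0^5 -4*x^6 dx = -312500/7;
    ∫_0^5 -20*x^3 dx = -3125;  ∫_0^5 16*x^2 dx = 2000/3;  ∫_0^5 -12*x dx = -150;
    ∫_0^5 9 dx = 45.
  Sum: 7812500/9 + 390625 − 312500/7 − 3125 + 2000/3 − 150 + 45 = 76322885/63.
  ∫_0^5 u'(x)^2 dx = ∫_0^5 (64*x^6 + 96*x^5 - 28*x^4 - 16*x^3 + 40*x^2 - 16*x + 4) dx. Term by term:
    ∫_0^5 64*x^6 dx = 5000000/7;  ∫_0^5 96*x^5 dx = 250000;  ∫_0^5 -28*x^4 dx = -17500;
    ∫_0^5 -16*x^3 dx = -2500;  ∫_0^5 40*x^2 dx = 5000/3;  ∫_0^5 -16*x dx = -200;
    ∫_0^5 4 dx = 20.
  Sum: 5000000/7 + 250000 − 17500 − 2500 + 5000/3 − 200 + 20 = 19861220/21.
Adding: ||u||_{H^1}^2 = 76322885/63 + 19861220/21 = 135906545/63.


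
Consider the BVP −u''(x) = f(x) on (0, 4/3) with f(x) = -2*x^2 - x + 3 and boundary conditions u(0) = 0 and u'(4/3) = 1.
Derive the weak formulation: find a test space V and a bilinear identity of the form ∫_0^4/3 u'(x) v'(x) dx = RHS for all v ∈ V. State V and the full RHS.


V = {v ∈ H^1(0, 4/3) : v(0) = 0} (test functions vanish at x = 0 where u is specified); weak form: ∫_0^4/3 u'v' dx = ∫_0^4/3 (-2*x^2 - x + 3) v dx + v(4/3) for all v ∈ V.

Multiply both sides by a test function v and integrate from 0 to 4/3:
  ∫_0^4/3 −u''(x) v(x) dx = ∫_0^4/3 f(x) v(x) dx.
Integrate the LHS by parts once:
  ∫_0^4/3 −u'' v dx = −[u'(x) v(x)]_0^4/3 + ∫_0^4/3 u'(x) v'(x) dx.
Thus ∫_0^4/3 u'(x) v'(x) dx = ∫_0^4/3 f(x) v(x) dx + [u'(x) v(x)]_0^4/3.
Choose V so that boundary terms are either known or forced to vanish.
Mixed BC: u(0) = 0 (Dirichlet) and u'(4/3) = 1 (Neumann). Define V = {v ∈ H^1(0, 4/3) : v(0) = 0}. Then [u' v]_0^4/3 = u'(4/3)·v(4/3) − u'(0)·0 = v(4/3).
Weak formulation: find u (satisfying any essential BC) such that ∫_0^4/3 u'(x) v'(x) dx = ∫_0^4/3 f v dx + v(4/3) for all v ∈ V (Dirichlet at 0 absorbed into V; Neumann datum at x = 4/3 contributes the boundary term).
Substituting f(x) = -2*x^2 - x + 3, the right-hand side is ∫_0^4/3 (-2*x^2 - x + 3) v dx + v(4/3).


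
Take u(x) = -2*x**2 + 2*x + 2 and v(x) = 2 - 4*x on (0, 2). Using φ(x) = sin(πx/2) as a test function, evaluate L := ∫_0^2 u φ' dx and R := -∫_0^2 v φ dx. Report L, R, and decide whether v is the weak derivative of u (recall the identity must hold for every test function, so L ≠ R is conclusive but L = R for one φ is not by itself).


LHS = 8/π, RHS = 8/π. Yes, v = u' weakly.

u(x) = -2*x**2 + 2*x + 2, classical derivative u'(x) = 2 - 4*x.
φ(x) = sin(πx/2), so φ'(x) = π*cos(π*x/2)/2.
Note φ(0) = φ(2) = 0, so the boundary term u·φ vanishes.
LHS = ∫_0^2 u(x) φ'(x) dx = ∫_0^2 (-π*x^2*cos(π*x/2) + π*x*cos(π*x/2) + π*cos(π*x/2)) dx. Term by term:
  ∫_0^2 π*cos(π*x/2) dx = 0;  ∫_0^2 π*x*cos(π*x/2) dx = -8/π;  ∫_0^2 -π*x^2*cos(π*x/2) dx = 16/π.
Sum: 0 − 8/π + 16/π = 8/π.
So LHS = 8/π.
∫_0^2 v(x) φ(x) dx = ∫_0^2 (-4*x*sin(π*x/2) + 2*sin(π*x/2)) dx. Term by term:
  ∫_0^2 2*sin(π*x/2) dx = 8/π;  ∫_0^2 -4*x*sin(π*x/2) dx = -16/π.
Sum: 8/π − 16/π = -8/π.
So RHS = -∫_0^2 v(x) φ(x) dx = 8/π.
LHS = RHS, so the identity holds for this test φ.
Moreover u is smooth here and v(x) = u'(x) = 2 - 4*x pointwise, so the identity holds for every test function. Hence v is the weak derivative of u.


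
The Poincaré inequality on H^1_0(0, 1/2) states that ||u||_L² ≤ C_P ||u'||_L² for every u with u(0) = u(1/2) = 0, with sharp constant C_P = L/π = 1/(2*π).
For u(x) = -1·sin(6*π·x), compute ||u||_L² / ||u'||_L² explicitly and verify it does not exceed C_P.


||u||_L² / ||u'||_L² = 1/(6*π) < C_P = 1/(2*π).

u(x) = -1·sin(6*π·x), so u'(x) = -6*π*cos(6*π*x).
Writing u(x) = A·sin(kπx/L) with A = -1 and k = 3, use ∫_0^L sin²(kπx/L) dx = L/2 and ∫_0^L cos²(kπx/L) dx = L/2.
u² = 1·sin²(6*π·x) and (u')² = 36*π^2·cos²(6*π·x), and each of sin², cos² integrates to L/2 = 1/4 over (0, 1/2).
∫_0^1/2 u² dx = 1/4, so ||u||_L² = 1/2.
∫_0^1/2 (u')² dx = 9*π^2, so ||u'||_L² = 3*π.
Ratio ||u||_L² / ||u'||_L² = 1/(6*π).
Sharp Poincaré constant on H^1_0(0, 1/2) is C_P = L/π = 1/(2*π), achieved by sin(2*π·x).
This is the k = 3 harmonic; the ratio L/(kπ) is strictly less than C_P = L/π, consistent with the sharp inequality ||u||_L² ≤ C_P ||u'||_L².


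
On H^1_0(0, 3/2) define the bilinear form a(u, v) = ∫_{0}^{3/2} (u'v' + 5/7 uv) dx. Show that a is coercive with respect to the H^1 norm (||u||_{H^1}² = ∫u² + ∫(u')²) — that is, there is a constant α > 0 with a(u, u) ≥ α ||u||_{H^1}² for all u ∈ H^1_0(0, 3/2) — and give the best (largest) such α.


α = (45 + 28*π^2)/(7*(9 + 4*π^2))

Coercivity of a(·,·) on H^1_0(0, 3/2) means a(u, u) ≥ α ||u||_{H^1}² for every u ∈ H^1_0.
The interval has length L = 3/2, and Poincaré/coercivity depend only on L. Here a(u, u) = ∫(u')² + (5/7)·∫u².
Here 0 < c = 5/7 < 1. The condition a(u,u) ≥ α||u||_{H^1}² reads (1−α)∫(u')² ≥ (α−c)∫u². Any admissible α is ≤ 1 (rapidly oscillating u have ∫u²/∫(u')² → 0), and α = 1 would force 0 ≥ (1−c)∫u², impossible since c < 1; so 1−α > 0. By the sharp Poincaré inequality on H^1_0 of an interval of length L, ∫(u')² ≥ (π/L)²∫u² with equality for the first sine mode sin(π(x−x₀)/L) (x₀ the left endpoint), so the inequality holds for all u iff (1−α)(π/L)² ≥ α − c, i.e. α ≤ ((π/L)² + c)/((π/L)² + 1) = (1 + c(L/π)²)/(1 + (L/π)²). With (π/L)² = 4*π^2/9 and c = 5/7, the largest admissible constant is α = ((π/L)² + c)/((π/L)² + 1).
Simplifying, α = (45 + 28*π^2)/(7*(9 + 4*π^2)).


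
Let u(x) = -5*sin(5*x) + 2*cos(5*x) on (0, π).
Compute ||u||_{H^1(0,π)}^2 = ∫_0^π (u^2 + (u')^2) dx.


||u||_{H^1(0,π)}^2 = 377*π

u'(x) = -10*sin(5*x) - 25*cos(5*x).
Expand u² and (u')² and integrate term by term on (0, π), using: for integers n ≥ 1, ∫_0^π sin²(nx) dx = ∫_0^π cos²(nx) dx = π/2; for n ≠ n', ∫_0^π sin(nx)sin(n'x) dx = ∫_0^π cos(nx)cos(n'x) dx = 0; and by product-to-sum, ∫_0^π sin(nx)cos(n'x) dx = ½∫_0^π [sin((n+n')x) + sin((n−n')x)] dx, which is 0 when n+n' is even and 2n/(n²−n'²) when n+n' is odd (it need not vanish on (0, π)).
  u² squared terms: (-5)²·∫sin(5x)² dx = 25·π/2 = 25*π/2;  (2)²·∫cos(5x)² dx = 4·π/2 = 2*π.
  u² cross terms: 2·(-5)·(2)·∫sin(5x)·cos(5x) dx = -20·(0) = 0.
  So ∫_0^π u² dx = 25*π/2 + 2*π + 0 = 29*π/2.
  (u')² squared terms: (-25)²·∫cos(5x)² dx = 625·π/2 = 625*π/2;  (-10)²·∫sin(5x)² dx = 100·π/2 = 50*π.
  (u')² cross terms: 2·(-25)·(-10)·∫cos(5x)·sin(5x) dx = 500·(0) = 0.
  So ∫_0^π (u')² dx = 625*π/2 + 50*π + 0 = 725*π/2.
||u||_{H^1}^2 = (29*π/2) + (725*π/2) = 377*π.


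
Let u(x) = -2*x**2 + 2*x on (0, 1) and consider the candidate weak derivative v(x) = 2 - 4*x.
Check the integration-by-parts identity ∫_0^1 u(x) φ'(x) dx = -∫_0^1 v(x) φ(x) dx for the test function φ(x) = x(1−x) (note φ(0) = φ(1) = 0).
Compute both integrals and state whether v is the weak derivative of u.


LHS = 0, RHS = 0. Yes, v = u' weakly.

u(x) = -2*x**2 + 2*x, classical derivative u'(x) = 2 - 4*x.
φ(x) = x(1−x), so φ'(x) = 1 - 2*x.
Note φ(0) = φ(1) = 0, so the boundary term u·φ vanishes.
LHS = ∫_0^1 u(x) φ'(x) dx = ∫_0^1 (4*x^3 - 6*x^2 + 2*x) dx. Term by term:
  ∫_0^1 4*x^3 dx = 1;  ∫_0^1 -6*x^2 dx = -2;  ∫_0^1 2*x dx = 1.
Sum: 1 − 2 + 1 = 0.
So LHS = 0.
∫_0^1 v(x) φ(x) dx = ∫_0^1 (4*x^3 - 6*x^2 + 2*x) dx. Term by term:
  ∫_0^1 4*x^3 dx = 1;  ∫_0^1 -6*x^2 dx = -2;  ∫_0^1 2*x dx = 1.
Sum: 1 − 2 + 1 = 0.
So RHS = -∫_0^1 v(x) φ(x) dx = 0.
LHS = RHS, so the identity holds for this test φ.
Moreover u is smooth here and v(x) = u'(x) = 2 - 4*x pointwise, so the identity holds for every test function. Hence v is the weak derivative of u.


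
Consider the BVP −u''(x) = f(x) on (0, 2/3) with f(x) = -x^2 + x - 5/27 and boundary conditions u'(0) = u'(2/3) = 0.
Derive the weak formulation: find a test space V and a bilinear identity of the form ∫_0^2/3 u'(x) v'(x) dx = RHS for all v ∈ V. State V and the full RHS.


V = H^1(0, 2/3) (no boundary constraint on v; u is determined up to an additive constant); weak form: ∫_0^2/3 u'v' dx = ∫_0^2/3 (-x^2 + x - 5/27) v dx for all v ∈ V.

Multiply both sides by a test function v and integrate from 0 to 2/3:
  ∫_0^2/3 −u''(x) v(x) dx = ∫_0^2/3 f(x) v(x) dx.
Integrate the LHS by parts once:
  ∫_0^2/3 −u'' v dx = −[u'(x) v(x)]_0^2/3 + ∫_0^2/3 u'(x) v'(x) dx.
Thus ∫_0^2/3 u'(x) v'(x) dx = ∫_0^2/3 f(x) v(x) dx + [u'(x) v(x)]_0^2/3.
Choose V so that boundary terms are either known or forced to vanish.
u has homogeneous Neumann: u'(0) = u'(2/3) = 0. So [u' v]_0^2/3 = 0·v(2/3) − 0·v(0) = 0 for any v; take V = H^1(0, 2/3).
Weak formulation: find u (satisfying any essential BC) such that ∫_0^2/3 u'(x) v'(x) dx = ∫_0^2/3 f v dx for all v ∈ V (homogeneous Neumann, so boundary terms vanish).
Substituting f(x) = -x^2 + x - 5/27, the right-hand side is ∫_0^2/3 (-x^2 + x - 5/27) v dx.
Compatibility check (pure Neumann): taking v ≡ 1 ∈ V gives 0 = ∫_0^2/3 f dx + (0) − (0), i.e. ∫_0^2/3 f dx must equal u'(0) − u'(2/3) = 0. Indeed ∫_0^2/3 (-x^2 + x - 5/27) dx = 0, so the data are compatible. The solution is then unique only up to an additive constant (fix it e.g. by requiring ∫_0^2/3 u dx = 0).


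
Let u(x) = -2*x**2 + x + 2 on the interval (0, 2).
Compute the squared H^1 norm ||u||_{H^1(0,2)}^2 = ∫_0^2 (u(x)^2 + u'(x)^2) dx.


||u||_{H^1}^2 = 178/5

The H^1 norm (squared) on an interval (0, L) is
  ||u||_{H^1}^2 = ∫_0^L u(x)^2 dx + ∫_0^L u'(x)^2 dx.
Compute u'(x) = 1 - 4*x.
Then u(x)^2 = 4*x**4 - 4*x**3 - 7*x**2 + 4*x + 4 and u'(x)^2 = 16*x**2 - 8*x + 1.
Integrate each monomial from 0 to 2 using ∫_0^2 c·x^n dx = c·2^(n+1)/(n+1):
  ∫_0^2 u(x)^2 dx = ∫_0^2 (4*x^4 - 4*x^3 - 7*x^2 + 4*x + 4) dx. Term by term:
    ∫_0^2 4*x^4 dx = 128/5;  ∫_0^2 -4*x^3 dx = -16;  ∫_0^2 -7*x^2 dx = -56/3;
    ∫_0^2 4*x dx = 8;  ∫_0^2 4 dx = 8.
  Sum: 128/5 − 16 − 56/3 + 8 + 8 = 104/15.
  ∫_0^2 u'(x)^2 dx = ∫_0^2 (16*x^2 - 8*x + 1) dx. Term by term:
    ∫_0^2 16*x^2 dx = 128/3;  ∫_0^2 -8*x dx = -16;  ∫_0^2 1 dx = 2.
  Sum: 128/3 − 16 + 2 = 86/3.
Adding: ||u||_{H^1}^2 = 104/15 + 86/3 = 178/5.


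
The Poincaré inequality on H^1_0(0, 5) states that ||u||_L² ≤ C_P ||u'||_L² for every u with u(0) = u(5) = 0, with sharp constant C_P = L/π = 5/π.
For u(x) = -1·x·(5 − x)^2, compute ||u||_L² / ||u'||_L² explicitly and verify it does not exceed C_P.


||u||_L² / ||u'||_L² = 5*sqrt(14)/14 < C_P = 5/π.

u(x) = -1·x·(5 − x)^2, so u'(x) = (5 - 3*x)*(x - 5).
u(x) = -1·x·(5 − x)^2 vanishes at x = 0 and x = 5, so u ∈ H^1_0(0, 5). Differentiate via the product rule and integrate the resulting polynomials term by term.
  ∫_0^5 u² dx = ∫_0^5 (x^6 - 20*x^5 + 150*x^4 - 500*x^3 + 625*x^2) dx. Term by term:
    ∫_0^5 x^6 dx = 78125/7;  ∫_0^5 -20*x^5 dx = -156250/3;  ∫_0^5 150*x^4 dx = 93750;
    ∫_0^5 -500*x^3 dx = -78125;  ∫_0^5 625*x^2 dx = 78125/3.
  Sum: 78125/7 − 156250/3 + 93750 − 78125 + 78125/3 = 15625/21.
  ∫_0^5 (u')² dx = ∫_0^5 (9*x^4 - 120*x^3 + 550*x^2 - 1000*x + 625) dx. Term by term:
    ∫_0^5 9*x^4 dx = 5625;  ∫_0^5 -120*x^3 dx = -18750;  ∫_0^5 550*x^2 dx = 68750/3;
    ∫_0^5 -1000*x dx = -12500;  ∫_0^5 625 dx = 3125.
  Sum: 5625 − 18750 + 68750/3 − 12500 + 3125 = 1250/3.
∫_0^5 u² dx = 15625/21, so ||u||_L² = 125*sqrt(21)/21.
∫_0^5 (u')² dx = 1250/3, so ||u'||_L² = 25*sqrt(6)/3.
Ratio ||u||_L² / ||u'||_L² = 5*sqrt(14)/14.
Sharp Poincaré constant on H^1_0(0, 5) is C_P = L/π = 5/π, achieved by sin(π/5·x).
A polynomial bump cannot attain the sharp Poincaré constant (only the first sine eigenfunction does), so the ratio is strictly less than C_P, consistent with ||u||_L² ≤ C_P ||u'||_L².


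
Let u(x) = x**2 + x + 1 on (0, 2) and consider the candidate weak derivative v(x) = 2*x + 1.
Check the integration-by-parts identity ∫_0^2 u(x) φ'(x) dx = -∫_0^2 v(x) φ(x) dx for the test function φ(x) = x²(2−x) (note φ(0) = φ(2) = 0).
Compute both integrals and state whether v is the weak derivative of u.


LHS = -68/15, RHS = -68/15. Yes, v = u' weakly.

u(x) = x**2 + x + 1, classical derivative u'(x) = 2*x + 1.
φ(x) = x²(2−x), so φ'(x) = x*(4 - 3*x).
Note φ(0) = φ(2) = 0, so the boundary term u·φ vanishes.
LHS = ∫_0^2 u(x) φ'(x) dx = ∫_0^2 (-3*x^4 + x^3 + x^2 + 4*x) dx. Term by term:
  ∫_0^2 -3*x^4 dx = -96/5;  ∫_0^2 x^3 dx = 4;  ∫_0^2 x^2 dx = 8/3;
  ∫_0^2 4*x dx = 8.
Sum: -96/5 + 4 + 8/3 + 8 = -68/15.
So LHS = -68/15.
∫_0^2 v(x) φ(x) dx = ∫_0^2 (-2*x^4 + 3*x^3 + 2*x^2) dx. Term by term:
  ∫_0^2 -2*x^4 dx = -64/5;  ∫_0^2 3*x^3 dx = 12;  ∫_0^2 2*x^2 dx = 16/3.
Sum: -64/5 + 12 + 16/3 = 68/15.
So RHS = -∫_0^2 v(x) φ(x) dx = -68/15.
LHS = RHS, so the identity holds for this test φ.
Moreover u is smooth here and v(x) = u'(x) = 2*x + 1 pointwise, so the identity holds for every test function. Hence v is the weak derivative of u.


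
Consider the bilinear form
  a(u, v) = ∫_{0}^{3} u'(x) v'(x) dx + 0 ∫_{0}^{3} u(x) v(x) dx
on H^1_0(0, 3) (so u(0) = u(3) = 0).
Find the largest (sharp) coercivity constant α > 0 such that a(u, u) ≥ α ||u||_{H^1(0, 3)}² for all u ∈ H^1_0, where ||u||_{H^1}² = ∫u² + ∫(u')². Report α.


α = π^2/(9 + π^2)

Coercivity of a(·,·) on H^1_0(0, 3) means a(u, u) ≥ α ||u||_{H^1}² for every u ∈ H^1_0.
The interval has length L = 3, and Poincaré/coercivity depend only on L. Here a(u, u) = ∫(u')² + (0)·∫u².
Here c = 0, so a(u,u) = ∫(u')² alone. The condition a(u,u) ≥ α||u||_{H^1}² reads (1−α)∫(u')² ≥ (α−c)∫u². Any admissible α is ≤ 1 (rapidly oscillating u have ∫u²/∫(u')² → 0), and α = 1 would force 0 ≥ (1−c)∫u², impossible since c < 1; so 1−α > 0. By the sharp Poincaré inequality on H^1_0 of an interval of length L, ∫(u')² ≥ (π/L)²∫u² with equality for the first sine mode sin(π(x−x₀)/L) (x₀ the left endpoint), so the inequality holds for all u iff (1−α)(π/L)² ≥ α − c, i.e. α ≤ ((π/L)² + c)/((π/L)² + 1) = (1 + c(L/π)²)/(1 + (L/π)²). (Direct route, valid since c ≤ 0: Poincaré gives c∫u² ≥ c(L/π)²∫(u')², so a(u,u) ≥ (1 + c(L/π)²)∫(u')², while ||u||_{H^1}² ≤ (1 + (L/π)²)∫(u')²; dividing yields the same α.) With (π/L)² = π^2/9 and c = 0, the largest admissible constant is α = ((π/L)² + c)/((π/L)² + 1).
Simplifying, α = π^2/(9 + π^2).


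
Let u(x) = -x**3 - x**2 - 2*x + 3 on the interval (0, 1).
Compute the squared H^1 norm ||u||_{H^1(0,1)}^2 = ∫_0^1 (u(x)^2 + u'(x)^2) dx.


||u||_{H^1}^2 = 1501/70

The H^1 norm (squared) on an interval (0, L) is
  ||u||_{H^1}^2 = ∫_0^L u(x)^2 dx + ∫_0^L u'(x)^2 dx.
Compute u'(x) = -3*x**2 - 2*x - 2.
Then u(x)^2 = x**6 + 2*x**5 + 5*x**4 - 2*x**3 - 2*x**2 - 12*x + 9 and u'(x)^2 = 9*x**4 + 12*x**3 + 16*x**2 + 8*x + 4.
Integrate each monomial from 0 to 1 using ∫_0^1 c·x^n dx = c·1^(n+1)/(n+1):
  ∫_0^1 u(x)^2 dx = ∫_0^1 (x^6 + 2*x^5 + 5*x^4 - 2*x^3 - 2*x^2 - 12*x + 9) dx. Term by term:
    ∫_0^1 x^6 dx = 1/7;  ∫_0^1 2*x^5 dx = 1/3;  ∫_0^1 5*x^4 dx = 1;
    ∫_0^1 -2*x^3 dx = -1/2;  ∫_0^1 -2*x^2 dx = -2/3;  ∫_0^1 -12*x dx = -6;
    ∫_0^1 9 dx = 9.
  Sum: 1/7 + 1/3 + 1 − 1/2 − 2/3 − 6 + 9 = 139/42.
  ∫_0^1 u'(x)^2 dx = ∫_0^1 (9*x^4 + 12*x^3 + 16*x^2 + 8*x + 4) dx. Term by term:
    ∫_0^1 9*x^4 dx = 9/5;  ∫_0^1 12*x^3 dx = 3;  ∫_0^1 16*x^2 dx = 16/3;
    ∫_0^1 8*x dx = 4;  ∫_0^1 4 dx = 4.
  Sum: 9/5 + 3 + 16/3 + 4 + 4 = 272/15.
Adding: ||u||_{H^1}^2 = 139/42 + 272/15 = 1501/70.
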